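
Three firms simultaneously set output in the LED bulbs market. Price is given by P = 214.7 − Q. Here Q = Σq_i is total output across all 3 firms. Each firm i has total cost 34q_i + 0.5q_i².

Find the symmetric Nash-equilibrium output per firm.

A representative firm's profit is π_i = q_i(214.7 − Q) − 34q_i − 0.5q_i², with Q = q_i + Σ_{j≠i} q_j.
First-order condition: 180.7 − 3q_i − Σ_{j≠i} q_j = 0.
In a symmetric equilibrium every firm chooses the same q, so Σ_{j≠i} q_j = 2q. The condition becomes 180.7 − 5q = 0, giving q = 180.7/5 = 36.14.

36.14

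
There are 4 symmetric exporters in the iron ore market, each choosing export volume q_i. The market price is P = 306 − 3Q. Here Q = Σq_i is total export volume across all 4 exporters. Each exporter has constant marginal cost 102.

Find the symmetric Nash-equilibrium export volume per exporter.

13.6

A representative exporter's profit is π_i = q_i(306 − 3Q) − 102q_i, with Q = q_i + Σ_{j≠i} q_j.
First-order condition: 204 − 6q_i − 3Σ_{j≠i} q_j = 0.
Imposing symmetry (q_j = q for all j) turns Σ_{j≠i} q_j into 3q, so 204 = 15q and q = 13.6.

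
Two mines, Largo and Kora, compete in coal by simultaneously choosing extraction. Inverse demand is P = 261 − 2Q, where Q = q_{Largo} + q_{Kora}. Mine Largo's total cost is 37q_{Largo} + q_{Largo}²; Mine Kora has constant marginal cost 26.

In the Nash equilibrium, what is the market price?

Mine Largo's profit: π = q_{Largo}(261 − 2(q_{Largo} + q_{Kora})) − 37q_{Largo} − q_{Largo}².
∂π/∂q_{Largo} = 224 − 6q_{Largo} − 2q_{Kora} = 0, so q_{Largo} = 112/3 − (1/3)q_{Kora}.
For Kora: ∂π/∂q_{Kora} = 235 − 4q_{Kora} − 2q_{Largo} = 0 ⇒ q_{Kora} = 58.75 − 0.5q_{Largo}.
Plugging q_{Kora} into Largo's best response: q_{Largo} = 112/3 − (1/3)(58.75 − 0.5q_{Largo}) ⇒ (5/6)q_{Largo} = 17.75, so q_{Largo} = 21.3.
Then q_{Kora} = 58.75 − 0.5·21.3 = 48.1.
Equilibrium price: P = 261 − 2·69.4 = 122.2.

122.2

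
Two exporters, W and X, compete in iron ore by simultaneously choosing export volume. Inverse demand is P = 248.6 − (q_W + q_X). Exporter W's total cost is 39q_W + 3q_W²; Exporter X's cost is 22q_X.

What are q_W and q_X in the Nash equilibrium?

Exporter W's profit: π = q_W(248.6 − (q_W + q_X)) − 39q_W − 3q_W².
∂π/∂q_W = 209.6 − 8q_W − q_X = 0, so q_W = 26.2 − 0.125q_X.
For X: ∂π/∂q_X = 226.6 − 2q_X − q_W = 0 ⇒ q_X = 113.3 − 0.5q_W.
Substituting the second reaction function into the first: q_W = 26.2 − 0.125(113.3 − 0.5q_W), which gives 0.9375q_W = 12.0375 ⇒ q_W = 12.84.
Then q_X = 113.3 − 0.5·12.84 = 106.88.

12.84, 106.88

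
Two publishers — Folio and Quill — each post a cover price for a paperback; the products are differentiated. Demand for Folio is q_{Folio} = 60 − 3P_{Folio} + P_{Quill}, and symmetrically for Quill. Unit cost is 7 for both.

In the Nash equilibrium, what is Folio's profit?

Folio's profit: π = (P_{Folio} − 7)(60 − 3P_{Folio} + P_{Quill}).
∂π/∂P_{Folio} = 81 − 6P_{Folio} + P_{Quill} = 0 ⇒ P_{Folio} = 13.5 + (1/6)P_{Quill}.
Setting P_{Folio} = P_{Quill} in the reaction function: P_{Folio} = 13.5 + (1/6)P_{Folio}, so P_{Folio} = 13.5 / (5/6) = 16.2.
q_{Folio} = 60 − 3·16.2 + 16.2 = 27.6.
Profit = (16.2 − 7)·27.6 = 253.92.

253.92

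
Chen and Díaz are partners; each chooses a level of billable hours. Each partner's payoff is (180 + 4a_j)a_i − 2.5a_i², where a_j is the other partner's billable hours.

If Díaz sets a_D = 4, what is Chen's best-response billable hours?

39.2

Chen's payoff is (180 + 4a_D)a_C − 2.5a_C².
∂π/∂a_C = 180 + 4a_D − 5a_C = 0, so a_C = 36 + 0.8a_D.
At a_D = 4: a_C = 36 + 0.8·4 = 39.2.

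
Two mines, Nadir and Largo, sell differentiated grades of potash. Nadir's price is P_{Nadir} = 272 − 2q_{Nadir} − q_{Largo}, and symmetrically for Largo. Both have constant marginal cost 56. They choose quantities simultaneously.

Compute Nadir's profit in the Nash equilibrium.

3732.48

Mine Nadir's profit: π = q_{Nadir}(272 − 2q_{Nadir} − q_{Largo}) − 56q_{Nadir}.
∂π/∂q_{Nadir} = 216 − 4q_{Nadir} − q_{Largo} = 0 ⇒ q_{Nadir} = 54 − 0.25q_{Largo}.
By symmetry q_{Largo} = q_{Nadir}; substituting into the reaction function, 1.25q_{Nadir} = 54 and q_{Nadir} = 43.2.
P_{Nadir} = 272 − 2·43.2 − 43.2 = 142.4.
Profit = (142.4 − 56)·43.2 = 3732.48.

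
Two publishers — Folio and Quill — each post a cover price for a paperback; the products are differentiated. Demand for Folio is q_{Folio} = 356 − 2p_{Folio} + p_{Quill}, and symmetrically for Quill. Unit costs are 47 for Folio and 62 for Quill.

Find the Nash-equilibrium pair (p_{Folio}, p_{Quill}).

Folio's profit: π = (p_{Folio} − 47)(356 − 2p_{Folio} + p_{Quill}).
∂π/∂p_{Folio} = 450 − 4p_{Folio} + p_{Quill} = 0 ⇒ p_{Folio} = 112.5 + 0.25p_{Quill}.
Similarly p_{Quill} = 120 + 0.25p_{Folio}.
Substituting the second reaction function into the first: p_{Folio} = 112.5 + 0.25(120 + 0.25p_{Folio}), which gives 0.9375p_{Folio} = 142.5 ⇒ p_{Folio} = 152.
Then p_{Quill} = 120 + 0.25·152 = 158.

152, 158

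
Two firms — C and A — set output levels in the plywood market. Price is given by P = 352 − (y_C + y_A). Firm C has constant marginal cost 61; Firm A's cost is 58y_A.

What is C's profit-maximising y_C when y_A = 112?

89.5

Firm C's profit: π = y_C(352 − (y_C + y_A)) − 61y_C.
∂π/∂y_C = 291 − 2y_C − y_A = 0, so y_C = 145.5 − 0.5y_A.
At y_A = 112: y_C = 145.5 − 0.5·112 = 89.5.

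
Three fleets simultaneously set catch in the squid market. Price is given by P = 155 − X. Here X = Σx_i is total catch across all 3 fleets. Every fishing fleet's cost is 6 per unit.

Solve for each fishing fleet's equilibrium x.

A representative fishing fleet's profit is π_i = x_i(155 − X) − 6x_i, with X = x_i + Σ_{j≠i} x_j.
First-order condition: 149 − 2x_i − Σ_{j≠i} x_j = 0.
Imposing symmetry (x_j = x for all j) turns Σ_{j≠i} x_j into 2x, so 149 = 4x and x = 37.25.

37.25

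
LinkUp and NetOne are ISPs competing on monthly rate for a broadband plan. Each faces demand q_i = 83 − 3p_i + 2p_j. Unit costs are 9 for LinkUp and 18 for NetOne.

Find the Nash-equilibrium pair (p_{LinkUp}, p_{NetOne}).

LinkUp's profit: π = (p_{LinkUp} − 9)(83 − 3p_{LinkUp} + 2p_{NetOne}).
∂π/∂p_{LinkUp} = 110 − 6p_{LinkUp} + 2p_{NetOne} = 0 ⇒ p_{LinkUp} = 55/3 + (1/3)p_{NetOne}.
Similarly p_{NetOne} = 137/6 + (1/3)p_{LinkUp}.
Substituting the second reaction function into the first: p_{LinkUp} = 55/3 + (1/3)(137/6 + (1/3)p_{LinkUp}), which gives (8/9)p_{LinkUp} = 467/18 ⇒ p_{LinkUp} = 29.1875.
Then p_{NetOne} = 137/6 + (1/3)·29.1875 = 32.5625.

29.1875, 32.5625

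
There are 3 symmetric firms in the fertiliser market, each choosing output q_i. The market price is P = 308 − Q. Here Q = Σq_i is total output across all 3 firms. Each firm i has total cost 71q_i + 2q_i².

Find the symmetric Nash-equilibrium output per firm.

29.625

A representative firm's profit is π_i = q_i(308 − Q) − 71q_i − 2q_i², with Q = q_i + Σ_{j≠i} q_j.
First-order condition: 237 − 6q_i − Σ_{j≠i} q_j = 0.
In a symmetric equilibrium every firm chooses the same q, so Σ_{j≠i} q_j = 2q. The condition becomes 237 − 8q = 0, giving q = 237/8 = 29.625.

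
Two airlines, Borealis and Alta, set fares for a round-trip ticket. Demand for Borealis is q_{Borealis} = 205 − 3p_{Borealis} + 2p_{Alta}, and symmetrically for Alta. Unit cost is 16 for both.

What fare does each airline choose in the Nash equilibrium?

Borealis's profit: π = (p_{Borealis} − 16)(205 − 3p_{Borealis} + 2p_{Alta}).
∂π/∂p_{Borealis} = 253 − 6p_{Borealis} + 2p_{Alta} = 0 ⇒ p_{Borealis} = 253/6 + (1/3)p_{Alta}.
Setting p_{Borealis} = p_{Alta} in the reaction function: p_{Borealis} = 253/6 + (1/3)p_{Borealis}, so p_{Borealis} = (253/6) / (2/3) = 63.25.

63.25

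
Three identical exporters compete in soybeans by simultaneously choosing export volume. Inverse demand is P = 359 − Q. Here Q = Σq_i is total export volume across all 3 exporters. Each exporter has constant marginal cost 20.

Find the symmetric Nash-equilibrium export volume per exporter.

A representative exporter's profit is π_i = q_i(359 − Q) − 20q_i, with Q = q_i + Σ_{j≠i} q_j.
First-order condition: 339 − 2q_i − Σ_{j≠i} q_j = 0.
Imposing symmetry (q_j = q for all j) turns Σ_{j≠i} q_j into 2q, so 339 = 4q and q = 84.75.

84.75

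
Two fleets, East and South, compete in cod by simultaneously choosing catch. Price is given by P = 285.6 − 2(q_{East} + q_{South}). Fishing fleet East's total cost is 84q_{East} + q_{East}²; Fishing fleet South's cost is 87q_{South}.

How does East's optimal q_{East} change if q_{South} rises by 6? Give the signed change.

-2

Fishing fleet East's profit: π = q_{East}(285.6 − 2(q_{East} + q_{South})) − 84q_{East} − q_{East}².
∂π/∂q_{East} = 201.6 − 6q_{East} − 2q_{South} = 0, so q_{East} = 33.6 − (1/3)q_{South}.
The reaction-function slope is −1/3, so a 6-unit rise in q_{South} moves q_{East} by −1/3 × 6 = −2. East's best response falls — the actions are strategic substitutes.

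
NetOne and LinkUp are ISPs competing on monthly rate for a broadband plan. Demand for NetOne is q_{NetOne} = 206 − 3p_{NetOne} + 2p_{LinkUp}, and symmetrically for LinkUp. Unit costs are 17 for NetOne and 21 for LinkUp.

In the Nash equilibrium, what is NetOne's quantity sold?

144

NetOne's profit: π = (p_{NetOne} − 17)(206 − 3p_{NetOne} + 2p_{LinkUp}).
∂π/∂p_{NetOne} = 257 − 6p_{NetOne} + 2p_{LinkUp} = 0 ⇒ p_{NetOne} = 257/6 + (1/3)p_{LinkUp}.
Similarly p_{LinkUp} = 269/6 + (1/3)p_{NetOne}.
Plugging p_{LinkUp} into NetOne's best response: p_{NetOne} = 257/6 + (1/3)(269/6 + (1/3)p_{NetOne}) ⇒ (8/9)p_{NetOne} = 520/9, so p_{NetOne} = 65.
Then p_{LinkUp} = 269/6 + (1/3)·65 = 66.5.
q_{NetOne} = 206 − 3·65 + 2·66.5 = 144.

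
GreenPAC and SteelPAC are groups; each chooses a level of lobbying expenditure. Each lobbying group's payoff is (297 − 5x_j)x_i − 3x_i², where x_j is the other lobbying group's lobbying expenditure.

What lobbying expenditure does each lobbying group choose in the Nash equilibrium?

GreenPAC's payoff is (297 − 5x_S)x_G − 3x_G².
∂π/∂x_G = 297 − 5x_S − 6x_G = 0, so x_G = 49.5 − (5/6)x_S.
Setting x_G = x_S in the reaction function: x_G = 49.5 − (5/6)x_G, so x_G = 49.5 / (11/6) = 27.

27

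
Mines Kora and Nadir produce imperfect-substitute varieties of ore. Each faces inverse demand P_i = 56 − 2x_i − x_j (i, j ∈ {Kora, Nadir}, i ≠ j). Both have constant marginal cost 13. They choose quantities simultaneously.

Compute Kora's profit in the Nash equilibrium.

Mine Kora's profit: π = x_{Kora}(56 − 2x_{Kora} − x_{Nadir}) − 13x_{Kora}.
∂π/∂x_{Kora} = 43 − 4x_{Kora} − x_{Nadir} = 0 ⇒ x_{Kora} = 10.75 − 0.25x_{Nadir}.
Setting x_{Kora} = x_{Nadir} in the reaction function: x_{Kora} = 10.75 − 0.25x_{Kora}, so x_{Kora} = 10.75 / 1.25 = 8.6.
P_{Kora} = 56 − 2·8.6 − 8.6 = 30.2.
Profit = (30.2 − 13)·8.6 = 147.92.

147.92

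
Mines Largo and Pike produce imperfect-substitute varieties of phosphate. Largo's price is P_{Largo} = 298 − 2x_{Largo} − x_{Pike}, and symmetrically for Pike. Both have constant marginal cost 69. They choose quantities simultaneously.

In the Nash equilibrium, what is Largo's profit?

Mine Largo's profit: π = x_{Largo}(298 − 2x_{Largo} − x_{Pike}) − 69x_{Largo}.
∂π/∂x_{Largo} = 229 − 4x_{Largo} − x_{Pike} = 0 ⇒ x_{Largo} = 57.25 − 0.25x_{Pike}.
By symmetry x_{Pike} = x_{Largo}; substituting into the reaction function, 1.25x_{Largo} = 57.25 and x_{Largo} = 45.8.
P_{Largo} = 298 − 2·45.8 − 45.8 = 160.6.
Profit = (160.6 − 69)·45.8 = 4195.28.

4195.28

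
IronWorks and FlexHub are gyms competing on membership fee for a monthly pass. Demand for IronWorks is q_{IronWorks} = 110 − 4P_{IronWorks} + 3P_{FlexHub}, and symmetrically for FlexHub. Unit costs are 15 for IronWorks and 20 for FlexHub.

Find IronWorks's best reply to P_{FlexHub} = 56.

42.25

IronWorks's profit: π = (P_{IronWorks} − 15)(110 − 4P_{IronWorks} + 3P_{FlexHub}).
∂π/∂P_{IronWorks} = 170 − 8P_{IronWorks} + 3P_{FlexHub} = 0 ⇒ P_{IronWorks} = 21.25 + 0.375P_{FlexHub}.
At P_{FlexHub} = 56: P_{IronWorks} = 21.25 + 0.375·56 = 42.25.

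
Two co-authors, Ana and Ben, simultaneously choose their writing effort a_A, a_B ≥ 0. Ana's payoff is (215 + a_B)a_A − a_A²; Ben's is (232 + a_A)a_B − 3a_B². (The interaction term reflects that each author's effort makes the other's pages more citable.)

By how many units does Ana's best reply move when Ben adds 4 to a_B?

2

Expanding Ana's payoff: 215a_A + a_Ba_A − a_A².
∂π/∂a_A = 215 + a_B − 2a_A = 0, so a_A = 107.5 + 0.5a_B.
The reaction-function slope is 0.5, so a 4-unit rise in a_B moves a_A by 0.5 × 4 = 2. Ana's best response rises — the actions are strategic complements.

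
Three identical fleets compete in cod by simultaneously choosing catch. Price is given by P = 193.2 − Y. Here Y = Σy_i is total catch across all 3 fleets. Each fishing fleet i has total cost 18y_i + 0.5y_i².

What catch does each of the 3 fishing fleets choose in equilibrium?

35.04

A representative fishing fleet's profit is π_i = y_i(193.2 − Y) − 18y_i − 0.5y_i², with Y = y_i + Σ_{j≠i} y_j.
First-order condition: 175.2 − 3y_i − Σ_{j≠i} y_j = 0.
Imposing symmetry (y_j = y for all j) turns Σ_{j≠i} y_j into 2y, so 175.2 = 5y and y = 35.04.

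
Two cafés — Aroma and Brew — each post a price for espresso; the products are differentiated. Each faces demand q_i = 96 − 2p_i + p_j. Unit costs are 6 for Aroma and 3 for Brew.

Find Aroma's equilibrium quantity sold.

59.2

Aroma's profit: π = (p_{Aroma} − 6)(96 − 2p_{Aroma} + p_{Brew}).
∂π/∂p_{Aroma} = 108 − 4p_{Aroma} + p_{Brew} = 0 ⇒ p_{Aroma} = 27 + 0.25p_{Brew}.
Similarly p_{Brew} = 25.5 + 0.25p_{Aroma}.
Substituting the second reaction function into the first: p_{Aroma} = 27 + 0.25(25.5 + 0.25p_{Aroma}), which gives 0.9375p_{Aroma} = 33.375 ⇒ p_{Aroma} = 35.6.
Then p_{Brew} = 25.5 + 0.25·35.6 = 34.4.
q_{Aroma} = 96 − 2·35.6 + 34.4 = 59.2.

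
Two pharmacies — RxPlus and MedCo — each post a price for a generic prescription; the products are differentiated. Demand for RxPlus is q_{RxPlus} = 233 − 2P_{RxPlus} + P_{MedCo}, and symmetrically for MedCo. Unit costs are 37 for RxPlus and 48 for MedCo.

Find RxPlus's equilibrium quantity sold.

133.6

RxPlus's profit: π = (P_{RxPlus} − 37)(233 − 2P_{RxPlus} + P_{MedCo}).
∂π/∂P_{RxPlus} = 307 − 4P_{RxPlus} + P_{MedCo} = 0 ⇒ P_{RxPlus} = 76.75 + 0.25P_{MedCo}.
Similarly P_{MedCo} = 82.25 + 0.25P_{RxPlus}.
Plugging P_{MedCo} into RxPlus's best response: P_{RxPlus} = 76.75 + 0.25(82.25 + 0.25P_{RxPlus}) ⇒ 0.9375P_{RxPlus} = 97.3125, so P_{RxPlus} = 103.8.
Then P_{MedCo} = 82.25 + 0.25·103.8 = 108.2.
q_{RxPlus} = 233 − 2·103.8 + 108.2 = 133.6.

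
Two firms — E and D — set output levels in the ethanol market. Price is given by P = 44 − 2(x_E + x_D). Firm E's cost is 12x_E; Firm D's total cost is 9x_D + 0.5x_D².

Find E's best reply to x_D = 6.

5

Firm E's profit: π = x_E(44 − 2(x_E + x_D)) − 12x_E.
∂π/∂x_E = 32 − 4x_E − 2x_D = 0, so x_E = 8 − 0.5x_D.
At x_D = 6: x_E = 8 − 0.5·6 = 5.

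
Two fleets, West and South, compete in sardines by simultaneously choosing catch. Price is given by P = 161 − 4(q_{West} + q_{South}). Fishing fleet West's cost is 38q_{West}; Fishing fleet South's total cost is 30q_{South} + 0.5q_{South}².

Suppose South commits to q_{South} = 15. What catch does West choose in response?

7.875

Fishing fleet West's profit: π = q_{West}(161 − 4(q_{West} + q_{South})) − 38q_{West}.
∂π/∂q_{West} = 123 − 8q_{West} − 4q_{South} = 0, so q_{West} = 15.375 − 0.5q_{South}.
At q_{South} = 15: q_{West} = 15.375 − 0.5·15 = 7.875.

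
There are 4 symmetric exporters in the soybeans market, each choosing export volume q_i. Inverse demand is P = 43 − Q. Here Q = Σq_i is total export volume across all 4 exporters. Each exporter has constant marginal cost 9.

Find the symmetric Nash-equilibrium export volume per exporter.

A representative exporter's profit is π_i = q_i(43 − Q) − 9q_i, with Q = q_i + Σ_{j≠i} q_j.
First-order condition: 34 − 2q_i − Σ_{j≠i} q_j = 0.
In a symmetric equilibrium every exporter chooses the same q, so Σ_{j≠i} q_j = 3q. The condition becomes 34 − 5q = 0, giving q = 34/5 = 6.8.

6.8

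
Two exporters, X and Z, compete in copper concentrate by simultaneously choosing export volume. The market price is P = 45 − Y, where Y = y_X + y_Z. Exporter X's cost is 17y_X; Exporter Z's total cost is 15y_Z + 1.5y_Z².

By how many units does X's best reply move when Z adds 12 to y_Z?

-6

Exporter X's profit: π = y_X(45 − (y_X + y_Z)) − 17y_X.
∂π/∂y_X = 28 − 2y_X − y_Z = 0, so y_X = 14 − 0.5y_Z.
The reaction-function slope is −0.5, so a 12-unit rise in y_Z moves y_X by −0.5 × 12 = −6. X's best response falls — the actions are strategic substitutes.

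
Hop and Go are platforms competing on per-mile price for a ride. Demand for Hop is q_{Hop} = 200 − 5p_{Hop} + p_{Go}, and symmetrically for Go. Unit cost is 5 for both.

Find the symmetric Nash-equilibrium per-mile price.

25

Hop's profit: π = (p_{Hop} − 5)(200 − 5p_{Hop} + p_{Go}).
∂π/∂p_{Hop} = 225 − 10p_{Hop} + p_{Go} = 0 ⇒ p_{Hop} = 22.5 + 0.1p_{Go}.
The game is symmetric, so in equilibrium p_{Go} = p_{Hop}: the reaction function gives 0.9p_{Hop} = 22.5, hence p_{Hop} = 25.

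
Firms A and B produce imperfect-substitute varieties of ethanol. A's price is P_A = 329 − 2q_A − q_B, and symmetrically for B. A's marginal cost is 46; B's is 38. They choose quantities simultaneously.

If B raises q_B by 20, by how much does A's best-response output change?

-5

Firm A's profit: π = q_A(329 − 2q_A − q_B) − 46q_A.
∂π/∂q_A = 283 − 4q_A − q_B = 0 ⇒ q_A = 70.75 − 0.25q_B.
The reaction-function slope is −0.25, so a 20-unit rise in q_B moves q_A by −0.25 × 20 = −5. A's best response falls — the actions are strategic substitutes.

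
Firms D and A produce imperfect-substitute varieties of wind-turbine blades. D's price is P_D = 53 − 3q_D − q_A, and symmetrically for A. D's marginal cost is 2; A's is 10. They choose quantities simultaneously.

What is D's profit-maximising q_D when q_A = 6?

7.5

Firm D's profit: π = q_D(53 − 3q_D − q_A) − 2q_D.
∂π/∂q_D = 51 − 6q_D − q_A = 0 ⇒ q_D = 8.5 − (1/6)q_A.
At q_A = 6: q_D = 8.5 − (1/6)·6 = 7.5.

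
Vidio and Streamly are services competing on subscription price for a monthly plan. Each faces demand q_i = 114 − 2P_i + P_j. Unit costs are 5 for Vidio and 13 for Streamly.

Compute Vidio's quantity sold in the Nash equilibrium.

74.8

Vidio's profit: π = (P_{Vidio} − 5)(114 − 2P_{Vidio} + P_{Streamly}).
∂π/∂P_{Vidio} = 124 − 4P_{Vidio} + P_{Streamly} = 0 ⇒ P_{Vidio} = 31 + 0.25P_{Streamly}.
Similarly P_{Streamly} = 35 + 0.25P_{Vidio}.
Plugging P_{Streamly} into Vidio's best response: P_{Vidio} = 31 + 0.25(35 + 0.25P_{Vidio}) ⇒ 0.9375P_{Vidio} = 39.75, so P_{Vidio} = 42.4.
Then P_{Streamly} = 35 + 0.25·42.4 = 45.6.
q_{Vidio} = 114 − 2·42.4 + 45.6 = 74.8.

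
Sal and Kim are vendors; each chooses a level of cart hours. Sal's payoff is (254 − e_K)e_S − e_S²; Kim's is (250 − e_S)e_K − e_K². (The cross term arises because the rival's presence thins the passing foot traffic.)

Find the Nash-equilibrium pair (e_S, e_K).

86, 82

Expanding Sal's payoff: 254e_S − e_Ke_S − e_S².
∂π/∂e_S = 254 − e_K − 2e_S = 0, so e_S = 127 − 0.5e_K.
Likewise for Kim: e_K = 125 − 0.5e_S.
Plugging e_K into Sal's best response: e_S = 127 − 0.5(125 − 0.5e_S) ⇒ 0.75e_S = 64.5, so e_S = 86.
Then e_K = 125 − 0.5·86 = 82.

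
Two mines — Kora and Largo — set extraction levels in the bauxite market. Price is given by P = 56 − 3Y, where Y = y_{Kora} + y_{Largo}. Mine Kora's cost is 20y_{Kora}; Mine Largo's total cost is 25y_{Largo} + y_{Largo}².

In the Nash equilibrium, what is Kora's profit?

Mine Kora's profit: π = y_{Kora}(56 − 3(y_{Kora} + y_{Largo})) − 20y_{Kora}.
∂π/∂y_{Kora} = 36 − 6y_{Kora} − 3y_{Largo} = 0, so y_{Kora} = 6 − 0.5y_{Largo}.
For Largo: ∂π/∂y_{Largo} = 31 − 8y_{Largo} − 3y_{Kora} = 0 ⇒ y_{Largo} = 3.875 − 0.375y_{Kora}.
Plugging y_{Largo} into Kora's best response: y_{Kora} = 6 − 0.5(3.875 − 0.375y_{Kora}) ⇒ 0.8125y_{Kora} = 4.0625, so y_{Kora} = 5.
Then y_{Largo} = 3.875 − 0.375·5 = 2.
Price P = 56 − 3·7 = 35.
Kora's profit: (35 − 20)·5 = 75.

75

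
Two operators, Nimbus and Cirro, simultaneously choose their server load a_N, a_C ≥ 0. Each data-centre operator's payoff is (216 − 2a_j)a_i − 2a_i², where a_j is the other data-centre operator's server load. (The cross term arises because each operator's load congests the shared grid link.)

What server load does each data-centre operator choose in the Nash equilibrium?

Nimbus's payoff is (216 − 2a_C)a_N − 2a_N².
∂π/∂a_N = 216 − 2a_C − 4a_N = 0, so a_N = 54 − 0.5a_C.
The game is symmetric, so in equilibrium a_C = a_N: the reaction function gives 1.5a_N = 54, hence a_N = 36.

36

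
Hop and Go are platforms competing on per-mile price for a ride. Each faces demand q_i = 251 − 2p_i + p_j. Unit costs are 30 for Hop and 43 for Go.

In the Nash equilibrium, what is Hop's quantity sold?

150.8

Hop's profit: π = (p_{Hop} − 30)(251 − 2p_{Hop} + p_{Go}).
∂π/∂p_{Hop} = 311 − 4p_{Hop} + p_{Go} = 0 ⇒ p_{Hop} = 77.75 + 0.25p_{Go}.
Similarly p_{Go} = 84.25 + 0.25p_{Hop}.
Plugging p_{Go} into Hop's best response: p_{Hop} = 77.75 + 0.25(84.25 + 0.25p_{Hop}) ⇒ 0.9375p_{Hop} = 98.8125, so p_{Hop} = 105.4.
Then p_{Go} = 84.25 + 0.25·105.4 = 110.6.
q_{Hop} = 251 − 2·105.4 + 110.6 = 150.8.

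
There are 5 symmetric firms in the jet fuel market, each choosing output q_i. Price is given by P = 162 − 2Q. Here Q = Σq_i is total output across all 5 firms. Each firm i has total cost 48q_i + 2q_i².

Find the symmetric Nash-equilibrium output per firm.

7.125

A representative firm's profit is π_i = q_i(162 − 2Q) − 48q_i − 2q_i², with Q = q_i + Σ_{j≠i} q_j.
First-order condition: 114 − 8q_i − 2Σ_{j≠i} q_j = 0.
Imposing symmetry (q_j = q for all j) turns Σ_{j≠i} q_j into 4q, so 114 = 16q and q = 7.125.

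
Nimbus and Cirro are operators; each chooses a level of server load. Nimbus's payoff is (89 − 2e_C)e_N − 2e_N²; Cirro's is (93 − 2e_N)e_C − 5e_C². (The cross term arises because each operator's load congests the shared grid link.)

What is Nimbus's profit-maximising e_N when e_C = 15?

14.75

Expanding Nimbus's payoff: 89e_N − 2e_Ce_N − 2e_N².
∂π/∂e_N = 89 − 2e_C − 4e_N = 0, so e_N = 22.25 − 0.5e_C.
At e_C = 15: e_N = 22.25 − 0.5·15 = 14.75.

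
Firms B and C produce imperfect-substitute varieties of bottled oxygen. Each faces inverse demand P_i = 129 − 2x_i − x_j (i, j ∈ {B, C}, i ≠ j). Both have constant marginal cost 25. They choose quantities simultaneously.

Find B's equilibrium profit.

Firm B's profit: π = x_B(129 − 2x_B − x_C) − 25x_B.
∂π/∂x_B = 104 − 4x_B − x_C = 0 ⇒ x_B = 26 − 0.25x_C.
The game is symmetric, so in equilibrium x_C = x_B: the reaction function gives 1.25x_B = 26, hence x_B = 20.8.
P_B = 129 − 2·20.8 − 20.8 = 66.6.
Profit = (66.6 − 25)·20.8 = 865.28.

865.28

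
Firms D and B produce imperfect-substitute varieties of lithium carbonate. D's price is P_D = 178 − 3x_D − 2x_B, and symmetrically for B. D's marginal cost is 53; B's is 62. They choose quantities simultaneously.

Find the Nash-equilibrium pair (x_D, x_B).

16.1875, 13.9375

Firm D's profit: π = x_D(178 − 3x_D − 2x_B) − 53x_D.
∂π/∂x_D = 125 − 6x_D − 2x_B = 0 ⇒ x_D = 125/6 − (1/3)x_B.
Similarly x_B = 58/3 − (1/3)x_D.
Solving the two reaction functions simultaneously: (1 − (−1/3)(−1/3))x_D = 125/6 − (1/3)·(58/3), so (8/9)x_D = 259/18 and x_D = 16.1875.
Then x_B = 58/3 − (1/3)·16.1875 = 13.9375.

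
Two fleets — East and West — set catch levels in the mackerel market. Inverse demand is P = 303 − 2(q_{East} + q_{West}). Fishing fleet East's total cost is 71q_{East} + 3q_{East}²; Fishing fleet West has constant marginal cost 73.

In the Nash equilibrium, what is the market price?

175

Fishing fleet East's profit: π = q_{East}(303 − 2(q_{East} + q_{West})) − 71q_{East} − 3q_{East}².
∂π/∂q_{East} = 232 − 10q_{East} − 2q_{West} = 0, so q_{East} = 23.2 − 0.2q_{West}.
For West: ∂π/∂q_{West} = 230 − 4q_{West} − 2q_{East} = 0 ⇒ q_{West} = 57.5 − 0.5q_{East}.
Solving the two reaction functions simultaneously: (1 − (−0.2)(−0.5))q_{East} = 23.2 − 0.2·57.5, so 0.9q_{East} = 11.7 and q_{East} = 13.
Then q_{West} = 57.5 − 0.5·13 = 51.
Equilibrium price: P = 303 − 2·64 = 175.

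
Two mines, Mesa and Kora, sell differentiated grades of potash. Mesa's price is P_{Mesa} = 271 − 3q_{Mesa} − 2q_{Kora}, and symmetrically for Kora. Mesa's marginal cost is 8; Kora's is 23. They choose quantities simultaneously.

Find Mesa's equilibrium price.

Mine Mesa's profit: π = q_{Mesa}(271 − 3q_{Mesa} − 2q_{Kora}) − 8q_{Mesa}.
∂π/∂q_{Mesa} = 263 − 6q_{Mesa} − 2q_{Kora} = 0 ⇒ q_{Mesa} = 263/6 − (1/3)q_{Kora}.
Similarly q_{Kora} = 124/3 − (1/3)q_{Mesa}.
Solving the two reaction functions simultaneously: (1 − (−1/3)(−1/3))q_{Mesa} = 263/6 − (1/3)·(124/3), so (8/9)q_{Mesa} = 541/18 and q_{Mesa} = 33.8125.
Then q_{Kora} = 124/3 − (1/3)·33.8125 = 30.0625.
P_{Mesa} = 271 − 3·33.8125 − 2·30.0625 = 109.4375.

109.4375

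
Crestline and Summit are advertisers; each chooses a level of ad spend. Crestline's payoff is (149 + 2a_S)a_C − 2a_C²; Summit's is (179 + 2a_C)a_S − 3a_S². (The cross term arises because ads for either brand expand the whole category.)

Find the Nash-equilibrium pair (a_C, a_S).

62.6, 50.7

Expanding Crestline's payoff: 149a_C + 2a_Sa_C − 2a_C².
∂π/∂a_C = 149 + 2a_S − 4a_C = 0, so a_C = 37.25 + 0.5a_S.
Likewise for Summit: a_S = 179/6 + (1/3)a_C.
Plugging a_S into Crestline's best response: a_C = 37.25 + 0.5(179/6 + (1/3)a_C) ⇒ (5/6)a_C = 313/6, so a_C = 62.6.
Then a_S = 179/6 + (1/3)·62.6 = 50.7.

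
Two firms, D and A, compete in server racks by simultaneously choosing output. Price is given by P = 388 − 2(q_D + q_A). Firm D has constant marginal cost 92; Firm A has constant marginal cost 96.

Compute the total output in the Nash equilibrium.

98

Firm D's profit: π = q_D(388 − 2(q_D + q_A)) − 92q_D.
∂π/∂q_D = 296 − 4q_D − 2q_A = 0, so q_D = 74 − 0.5q_A.
By the same steps for A: q_A = 73 − 0.5q_D.
Substituting the second reaction function into the first: q_D = 74 − 0.5(73 − 0.5q_D), which gives 0.75q_D = 37.5 ⇒ q_D = 50.
Then q_A = 73 − 0.5·50 = 48.
Total output: 50 + 48 = 98.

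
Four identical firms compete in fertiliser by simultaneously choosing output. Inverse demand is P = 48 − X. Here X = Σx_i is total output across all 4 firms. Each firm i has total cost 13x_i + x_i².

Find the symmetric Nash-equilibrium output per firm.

A representative firm's profit is π_i = x_i(48 − X) − 13x_i − x_i², with X = x_i + Σ_{j≠i} x_j.
First-order condition: 35 − 4x_i − Σ_{j≠i} x_j = 0.
With identical firms, set every x_j = x: then 35 − 4x − 3x = 0, i.e. x = 35/7 = 5.

5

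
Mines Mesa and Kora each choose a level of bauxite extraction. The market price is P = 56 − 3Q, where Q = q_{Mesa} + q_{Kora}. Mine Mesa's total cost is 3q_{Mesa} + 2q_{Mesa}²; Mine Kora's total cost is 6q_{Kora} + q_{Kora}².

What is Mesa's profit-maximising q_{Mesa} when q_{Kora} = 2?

Mine Mesa's profit: π = q_{Mesa}(56 − 3(q_{Mesa} + q_{Kora})) − 3q_{Mesa} − 2q_{Mesa}².
∂π/∂q_{Mesa} = 53 − 10q_{Mesa} − 3q_{Kora} = 0, so q_{Mesa} = 5.3 − 0.3q_{Kora}.
At q_{Kora} = 2: q_{Mesa} = 5.3 − 0.3·2 = 4.7.

4.7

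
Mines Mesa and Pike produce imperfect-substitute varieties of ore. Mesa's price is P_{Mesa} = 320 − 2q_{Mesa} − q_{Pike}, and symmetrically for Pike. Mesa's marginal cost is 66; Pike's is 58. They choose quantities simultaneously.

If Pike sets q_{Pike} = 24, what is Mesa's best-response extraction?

57.5

Mine Mesa's profit: π = q_{Mesa}(320 − 2q_{Mesa} − q_{Pike}) − 66q_{Mesa}.
∂π/∂q_{Mesa} = 254 − 4q_{Mesa} − q_{Pike} = 0 ⇒ q_{Mesa} = 63.5 − 0.25q_{Pike}.
At q_{Pike} = 24: q_{Mesa} = 63.5 − 0.25·24 = 57.5.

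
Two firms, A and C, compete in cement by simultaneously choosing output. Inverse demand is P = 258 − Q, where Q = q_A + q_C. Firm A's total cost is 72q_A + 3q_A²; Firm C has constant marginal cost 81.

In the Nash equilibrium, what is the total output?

Firm A's profit: π = q_A(258 − (q_A + q_C)) − 72q_A − 3q_A².
∂π/∂q_A = 186 − 8q_A − q_C = 0, so q_A = 23.25 − 0.125q_C.
For C: ∂π/∂q_C = 177 − 2q_C − q_A = 0 ⇒ q_C = 88.5 − 0.5q_A.
Plugging q_C into A's best response: q_A = 23.25 − 0.125(88.5 − 0.5q_A) ⇒ 0.9375q_A = 12.1875, so q_A = 13.
Then q_C = 88.5 − 0.5·13 = 82.
Total output: 13 + 82 = 95.

95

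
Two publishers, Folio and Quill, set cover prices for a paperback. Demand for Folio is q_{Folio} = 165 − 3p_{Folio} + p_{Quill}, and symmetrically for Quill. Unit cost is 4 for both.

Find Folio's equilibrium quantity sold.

Folio's profit: π = (p_{Folio} − 4)(165 − 3p_{Folio} + p_{Quill}).
∂π/∂p_{Folio} = 177 − 6p_{Folio} + p_{Quill} = 0 ⇒ p_{Folio} = 29.5 + (1/6)p_{Quill}.
Setting p_{Folio} = p_{Quill} in the reaction function: p_{Folio} = 29.5 + (1/6)p_{Folio}, so p_{Folio} = 29.5 / (5/6) = 35.4.
q_{Folio} = 165 − 3·35.4 + 35.4 = 94.2.

94.2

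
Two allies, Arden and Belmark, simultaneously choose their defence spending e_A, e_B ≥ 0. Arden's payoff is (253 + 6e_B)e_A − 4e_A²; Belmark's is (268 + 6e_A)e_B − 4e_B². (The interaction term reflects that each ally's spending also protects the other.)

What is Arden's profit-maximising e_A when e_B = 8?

37.625

Expanding Arden's payoff: 253e_A + 6e_Be_A − 4e_A².
∂π/∂e_A = 253 + 6e_B − 8e_A = 0, so e_A = 31.625 + 0.75e_B.
At e_B = 8: e_A = 31.625 + 0.75·8 = 37.625.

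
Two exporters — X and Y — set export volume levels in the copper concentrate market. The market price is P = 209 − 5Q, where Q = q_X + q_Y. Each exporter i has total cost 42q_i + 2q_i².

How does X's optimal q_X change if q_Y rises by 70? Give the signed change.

-25

Exporter X's profit: π = q_X(209 − 5(q_X + q_Y)) − 42q_X − 2q_X².
∂π/∂q_X = 167 − 14q_X − 5q_Y = 0, so q_X = 167/14 − (5/14)q_Y.
The reaction-function slope is −5/14, so a 70-unit rise in q_Y moves q_X by −5/14 × 70 = −25. X's best response falls — the actions are strategic substitutes.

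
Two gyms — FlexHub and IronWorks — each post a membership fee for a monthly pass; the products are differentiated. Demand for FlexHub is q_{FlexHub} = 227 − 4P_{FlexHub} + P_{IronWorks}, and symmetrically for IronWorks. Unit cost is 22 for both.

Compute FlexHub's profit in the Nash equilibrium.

FlexHub's profit: π = (P_{FlexHub} − 22)(227 − 4P_{FlexHub} + P_{IronWorks}).
∂π/∂P_{FlexHub} = 315 − 8P_{FlexHub} + P_{IronWorks} = 0 ⇒ P_{FlexHub} = 39.375 + 0.125P_{IronWorks}.
The game is symmetric, so in equilibrium P_{IronWorks} = P_{FlexHub}: the reaction function gives 0.875P_{FlexHub} = 39.375, hence P_{FlexHub} = 45.
q_{FlexHub} = 227 − 4·45 + 45 = 92.
Profit = (45 − 22)·92 = 2116.

2116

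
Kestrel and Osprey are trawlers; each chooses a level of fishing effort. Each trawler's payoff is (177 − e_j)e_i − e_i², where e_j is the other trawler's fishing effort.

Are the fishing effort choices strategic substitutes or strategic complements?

Kestrel's payoff is (177 − e_O)e_K − e_K².
∂π/∂e_K = 177 − e_O − 2e_K = 0, so e_K = 88.5 − 0.5e_O.
The best-response slope de_K/de_O = −0.5 < 0: the reaction function is downward-sloping, so the choices are strategic substitutes.

strategic substitutes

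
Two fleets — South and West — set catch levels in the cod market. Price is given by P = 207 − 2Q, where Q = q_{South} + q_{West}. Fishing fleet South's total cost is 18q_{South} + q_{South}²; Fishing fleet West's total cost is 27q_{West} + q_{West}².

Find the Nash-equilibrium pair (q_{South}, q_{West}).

Fishing fleet South's profit: π = q_{South}(207 − 2(q_{South} + q_{West})) − 18q_{South} − q_{South}².
∂π/∂q_{South} = 189 − 6q_{South} − 2q_{West} = 0, so q_{South} = 31.5 − (1/3)q_{West}.
By the same steps for West: q_{West} = 30 − (1/3)q_{South}.
Solving the two reaction functions simultaneously: (1 − (−1/3)(−1/3))q_{South} = 31.5 − (1/3)·30, so (8/9)q_{South} = 21.5 and q_{South} = 24.1875.
Then q_{West} = 30 − (1/3)·24.1875 = 21.9375.

24.1875, 21.9375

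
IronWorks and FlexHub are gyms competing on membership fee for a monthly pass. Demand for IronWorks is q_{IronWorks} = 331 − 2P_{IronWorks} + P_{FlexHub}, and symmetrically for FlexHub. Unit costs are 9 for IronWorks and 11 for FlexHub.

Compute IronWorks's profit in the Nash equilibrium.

23155.52

IronWorks's profit: π = (P_{IronWorks} − 9)(331 − 2P_{IronWorks} + P_{FlexHub}).
∂π/∂P_{IronWorks} = 349 − 4P_{IronWorks} + P_{FlexHub} = 0 ⇒ P_{IronWorks} = 87.25 + 0.25P_{FlexHub}.
Similarly P_{FlexHub} = 88.25 + 0.25P_{IronWorks}.
Plugging P_{FlexHub} into IronWorks's best response: P_{IronWorks} = 87.25 + 0.25(88.25 + 0.25P_{IronWorks}) ⇒ 0.9375P_{IronWorks} = 109.3125, so P_{IronWorks} = 116.6.
Then P_{FlexHub} = 88.25 + 0.25·116.6 = 117.4.
q_{IronWorks} = 331 − 2·116.6 + 117.4 = 215.2.
Profit = (116.6 − 9)·215.2 = 23155.52.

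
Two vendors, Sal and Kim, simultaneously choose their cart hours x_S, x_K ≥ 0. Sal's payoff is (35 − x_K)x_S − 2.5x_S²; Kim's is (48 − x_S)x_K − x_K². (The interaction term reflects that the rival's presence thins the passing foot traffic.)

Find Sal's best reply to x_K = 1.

Expanding Sal's payoff: 35x_S − x_Kx_S − 2.5x_S².
∂π/∂x_S = 35 − x_K − 5x_S = 0, so x_S = 7 − 0.2x_K.
At x_K = 1: x_S = 7 − 0.2·1 = 6.8.

6.8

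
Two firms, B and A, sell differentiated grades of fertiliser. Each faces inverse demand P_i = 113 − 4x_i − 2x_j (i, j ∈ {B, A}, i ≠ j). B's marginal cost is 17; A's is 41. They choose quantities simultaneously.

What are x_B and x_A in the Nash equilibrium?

Firm B's profit: π = x_B(113 − 4x_B − 2x_A) − 17x_B.
∂π/∂x_B = 96 − 8x_B − 2x_A = 0 ⇒ x_B = 12 − 0.25x_A.
Similarly x_A = 9 − 0.25x_B.
Plugging x_A into B's best response: x_B = 12 − 0.25(9 − 0.25x_B) ⇒ 0.9375x_B = 9.75, so x_B = 10.4.
Then x_A = 9 − 0.25·10.4 = 6.4.

10.4, 6.4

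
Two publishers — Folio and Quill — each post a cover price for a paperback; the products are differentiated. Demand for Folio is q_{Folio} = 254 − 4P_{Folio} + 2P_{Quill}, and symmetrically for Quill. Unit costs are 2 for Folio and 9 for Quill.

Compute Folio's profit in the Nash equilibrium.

Folio's profit: π = (P_{Folio} − 2)(254 − 4P_{Folio} + 2P_{Quill}).
∂π/∂P_{Folio} = 262 − 8P_{Folio} + 2P_{Quill} = 0 ⇒ P_{Folio} = 32.75 + 0.25P_{Quill}.
Similarly P_{Quill} = 36.25 + 0.25P_{Folio}.
Solving the two reaction functions simultaneously: (1 − (0.25)(0.25))P_{Folio} = 32.75 + 0.25·36.25, so 0.9375P_{Folio} = 41.8125 and P_{Folio} = 44.6.
Then P_{Quill} = 36.25 + 0.25·44.6 = 47.4.
q_{Folio} = 254 − 4·44.6 + 2·47.4 = 170.4.
Profit = (44.6 − 2)·170.4 = 7259.04.

7259.04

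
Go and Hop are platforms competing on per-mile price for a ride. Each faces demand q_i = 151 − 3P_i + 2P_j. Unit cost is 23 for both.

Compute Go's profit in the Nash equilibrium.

Go's profit: π = (P_{Go} − 23)(151 − 3P_{Go} + 2P_{Hop}).
∂π/∂P_{Go} = 220 − 6P_{Go} + 2P_{Hop} = 0 ⇒ P_{Go} = 110/3 + (1/3)P_{Hop}.
Setting P_{Go} = P_{Hop} in the reaction function: P_{Go} = 110/3 + (1/3)P_{Go}, so P_{Go} = (110/3) / (2/3) = 55.
q_{Go} = 151 − 3·55 + 2·55 = 96.
Profit = (55 − 23)·96 = 3072.

3072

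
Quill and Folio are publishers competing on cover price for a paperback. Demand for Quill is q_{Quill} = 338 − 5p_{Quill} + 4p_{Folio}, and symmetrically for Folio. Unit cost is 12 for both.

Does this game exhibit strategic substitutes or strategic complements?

strategic complements

Quill's profit: π = (p_{Quill} − 12)(338 − 5p_{Quill} + 4p_{Folio}).
∂π/∂p_{Quill} = 398 − 10p_{Quill} + 4p_{Folio} = 0 ⇒ p_{Quill} = 39.8 + 0.4p_{Folio}.
The best-response slope dp_{Quill}/dp_{Folio} = 0.4 > 0: the reaction function is upward-sloping, so the choices are strategic complements.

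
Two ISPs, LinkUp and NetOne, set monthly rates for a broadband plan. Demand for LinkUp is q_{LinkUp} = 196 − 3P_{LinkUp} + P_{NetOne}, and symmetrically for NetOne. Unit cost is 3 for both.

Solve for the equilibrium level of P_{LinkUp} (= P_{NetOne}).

41

LinkUp's profit: π = (P_{LinkUp} − 3)(196 − 3P_{LinkUp} + P_{NetOne}).
∂π/∂P_{LinkUp} = 205 − 6P_{LinkUp} + P_{NetOne} = 0 ⇒ P_{LinkUp} = 205/6 + (1/6)P_{NetOne}.
The game is symmetric, so in equilibrium P_{NetOne} = P_{LinkUp}: the reaction function gives (5/6)P_{LinkUp} = 205/6, hence P_{LinkUp} = 41.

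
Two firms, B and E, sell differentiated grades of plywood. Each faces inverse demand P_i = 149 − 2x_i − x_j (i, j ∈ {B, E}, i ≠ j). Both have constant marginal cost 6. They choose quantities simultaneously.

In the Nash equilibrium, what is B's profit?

Firm B's profit: π = x_B(149 − 2x_B − x_E) − 6x_B.
∂π/∂x_B = 143 − 4x_B − x_E = 0 ⇒ x_B = 35.75 − 0.25x_E.
The game is symmetric, so in equilibrium x_E = x_B: the reaction function gives 1.25x_B = 35.75, hence x_B = 28.6.
P_B = 149 − 2·28.6 − 28.6 = 63.2.
Profit = (63.2 − 6)·28.6 = 1635.92.

1635.92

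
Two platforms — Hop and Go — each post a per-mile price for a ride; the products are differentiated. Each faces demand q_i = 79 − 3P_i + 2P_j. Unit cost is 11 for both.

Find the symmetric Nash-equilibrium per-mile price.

Hop's profit: π = (P_{Hop} − 11)(79 − 3P_{Hop} + 2P_{Go}).
∂π/∂P_{Hop} = 112 − 6P_{Hop} + 2P_{Go} = 0 ⇒ P_{Hop} = 56/3 + (1/3)P_{Go}.
Setting P_{Hop} = P_{Go} in the reaction function: P_{Hop} = 56/3 + (1/3)P_{Hop}, so P_{Hop} = (56/3) / (2/3) = 28.

28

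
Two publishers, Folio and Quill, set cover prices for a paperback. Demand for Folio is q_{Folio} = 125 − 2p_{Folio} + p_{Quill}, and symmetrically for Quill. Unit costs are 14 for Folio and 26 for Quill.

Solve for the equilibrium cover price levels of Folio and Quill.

Folio's profit: π = (p_{Folio} − 14)(125 − 2p_{Folio} + p_{Quill}).
∂π/∂p_{Folio} = 153 − 4p_{Folio} + p_{Quill} = 0 ⇒ p_{Folio} = 38.25 + 0.25p_{Quill}.
Similarly p_{Quill} = 44.25 + 0.25p_{Folio}.
Plugging p_{Quill} into Folio's best response: p_{Folio} = 38.25 + 0.25(44.25 + 0.25p_{Folio}) ⇒ 0.9375p_{Folio} = 49.3125, so p_{Folio} = 52.6.
Then p_{Quill} = 44.25 + 0.25·52.6 = 57.4.

52.6, 57.4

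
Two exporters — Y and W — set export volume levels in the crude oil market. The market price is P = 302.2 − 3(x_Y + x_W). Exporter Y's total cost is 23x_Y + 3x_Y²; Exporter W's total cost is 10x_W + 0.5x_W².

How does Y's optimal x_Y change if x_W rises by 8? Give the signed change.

-2

Exporter Y's profit: π = x_Y(302.2 − 3(x_Y + x_W)) − 23x_Y − 3x_Y².
∂π/∂x_Y = 279.2 − 12x_Y − 3x_W = 0, so x_Y = 349/15 − 0.25x_W.
The reaction-function slope is −0.25, so an 8-unit rise in x_W moves x_Y by −0.25 × 8 = −2. Y's best response falls — the actions are strategic substitutes.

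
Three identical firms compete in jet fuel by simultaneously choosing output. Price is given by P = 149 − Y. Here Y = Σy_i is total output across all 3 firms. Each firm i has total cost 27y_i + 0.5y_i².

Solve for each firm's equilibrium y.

24.4

A representative firm's profit is π_i = y_i(149 − Y) − 27y_i − 0.5y_i², with Y = y_i + Σ_{j≠i} y_j.
First-order condition: 122 − 3y_i − Σ_{j≠i} y_j = 0.
Imposing symmetry (y_j = y for all j) turns Σ_{j≠i} y_j into 2y, so 122 = 5y and y = 24.4.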